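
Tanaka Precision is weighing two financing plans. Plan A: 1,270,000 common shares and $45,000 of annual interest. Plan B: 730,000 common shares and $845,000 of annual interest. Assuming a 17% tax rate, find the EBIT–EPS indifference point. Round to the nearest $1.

$1,926,481

Set EPS_A = EPS_B: (EBIT − $45,000)(1 − 0.17) ÷ 1,270,000 = (EBIT − $845,000)(1 − 0.17) ÷ 730,000.
The (1 − t) factor cancels: (EBIT − 45,000) × 730,000 = (EBIT − 845,000) × 1,270,000.
Solving, EBIT = (845,000·1,270,000 − 45,000·730,000) / (1,270,000 − 730,000) = 1,040,300,000,000 / 540,000 = 1,926,481.48.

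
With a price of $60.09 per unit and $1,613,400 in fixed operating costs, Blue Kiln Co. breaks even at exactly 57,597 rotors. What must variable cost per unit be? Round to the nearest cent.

At break-even, FC = Q × (P − VC), so P − VC = $1,613,400 ÷ 57,597 = $28.0119.
Variable cost per unit = $60.09 − $28.0119 = $32.08.

$32.08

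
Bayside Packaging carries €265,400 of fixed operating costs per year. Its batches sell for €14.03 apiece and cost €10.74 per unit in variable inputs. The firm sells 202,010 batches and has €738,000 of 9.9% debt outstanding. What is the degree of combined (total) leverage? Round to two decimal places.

Contribution at this volume is 202,010 × €3.29 = €664,612.90.
Operating income = contribution − fixed costs = €664,612.90 − €265,400 = €399,212.90. Interest = €73,062.00, so EBIT − I = €326,150.90.
DCL = contribution ÷ (EBIT − I) = €664,612.90 ÷ €326,150.90 = 2.0377.

2.04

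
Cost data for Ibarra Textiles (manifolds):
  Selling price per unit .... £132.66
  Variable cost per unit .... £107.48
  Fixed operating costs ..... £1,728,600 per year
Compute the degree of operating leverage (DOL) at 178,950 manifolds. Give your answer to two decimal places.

At 178,950 units, contribution = 178,950 × £25.18 = £4,505,961.00.
Operating income = contribution − fixed costs = £4,505,961.00 − £1,728,600 = £2,777,361.00.
So DOL = total CM / EBIT = £4,505,961.00 / £2,777,361.00 = 1.6224.

1.62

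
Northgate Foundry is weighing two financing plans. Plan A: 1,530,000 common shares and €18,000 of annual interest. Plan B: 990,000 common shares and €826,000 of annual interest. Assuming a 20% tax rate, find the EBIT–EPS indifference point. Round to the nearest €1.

€2,307,333

Set EPS_A = EPS_B: (EBIT − €18,000)(1 − 0.20) ÷ 1,530,000 = (EBIT − €826,000)(1 − 0.20) ÷ 990,000.
Cancelling (1 − t) and cross-multiplying: 990,000·(EBIT − 18,000) = 1,530,000·(EBIT − 826,000).
Solving, EBIT = (826,000·1,530,000 − 18,000·990,000) / (1,530,000 − 990,000) = 1,245,960,000,000 / 540,000 = 2,307,333.33.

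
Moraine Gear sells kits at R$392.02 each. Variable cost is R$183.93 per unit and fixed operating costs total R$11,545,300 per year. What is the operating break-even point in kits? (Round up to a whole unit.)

55,483 kits

Unit CM = price − variable cost = R$392.02 − R$183.93 = R$208.09.
Units to break even: R$11,545,300 ÷ R$208.09 = 55,482.24, rounded up to 55,483.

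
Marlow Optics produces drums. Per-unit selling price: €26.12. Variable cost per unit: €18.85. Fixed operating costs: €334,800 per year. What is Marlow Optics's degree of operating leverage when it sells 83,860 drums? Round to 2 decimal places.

Total contribution margin = 83,860 × €7.27 = €609,662.20.
EBIT = €609,662.20 − €334,800 = €274,862.20.
So DOL = total CM / EBIT = €609,662.20 / €274,862.20 = 2.2181.

2.22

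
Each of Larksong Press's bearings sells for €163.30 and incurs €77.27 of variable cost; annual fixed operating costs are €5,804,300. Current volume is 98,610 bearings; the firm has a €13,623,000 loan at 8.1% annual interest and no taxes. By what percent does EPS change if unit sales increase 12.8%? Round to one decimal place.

Contribution at this volume is 98,610 × €86.03 = €8,483,418.30.
EBIT = €8,483,418.30 − €5,804,300 = €2,679,118.30.
Interest = €1,103,463.00, so EBIT − I = €1,575,655.30.
Degree of combined leverage = contribution ÷ (EBIT − I) = €8,483,418.30 ÷ €1,575,655.30 = 5.3841.
EPS therefore changes by 5.3841 × (+12.8%) = +68.9%.

+68.9%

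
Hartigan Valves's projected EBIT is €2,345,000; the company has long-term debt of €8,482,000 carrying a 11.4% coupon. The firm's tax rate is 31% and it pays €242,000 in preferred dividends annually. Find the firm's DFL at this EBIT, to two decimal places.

2.28

Interest = €966,948.00.
Preferred dividends grossed up pre-tax: €242,000 / (1 − 0.31) = €350,724.64.
DFL = EBIT ÷ [EBIT − I − D_p/(1−t)] = €2,345,000 ÷ [€2,345,000 − €966,948.00 − €350,724.64] = €2,345,000 ÷ €1,027,327.36 = 2.2826.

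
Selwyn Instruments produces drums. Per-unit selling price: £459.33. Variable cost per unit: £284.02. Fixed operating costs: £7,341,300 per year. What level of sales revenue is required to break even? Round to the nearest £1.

Contribution margin per unit = £459.33 − £284.02 = £175.31, a CM ratio of £175.31 ÷ £459.33 = 0.3817.
Break-even sales = FC ÷ CM ratio = £7,341,300 × £459.33 / £175.31 = £19,234,951.

£19,234,951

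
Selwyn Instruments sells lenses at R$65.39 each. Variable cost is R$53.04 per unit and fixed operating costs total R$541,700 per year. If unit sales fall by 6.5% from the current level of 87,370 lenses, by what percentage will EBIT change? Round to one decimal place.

Contribution at this volume is 87,370 × R$12.35 = R$1,079,019.50.
Operating income = contribution − fixed costs = R$1,079,019.50 − R$541,700 = R$537,319.50.
So DOL = total CM / EBIT = R$1,079,019.50 / R$537,319.50 = 2.0082.
%ΔEBIT = DOL × %ΔSales = 2.0082 × -6.5% = -13.1%.

-13.1%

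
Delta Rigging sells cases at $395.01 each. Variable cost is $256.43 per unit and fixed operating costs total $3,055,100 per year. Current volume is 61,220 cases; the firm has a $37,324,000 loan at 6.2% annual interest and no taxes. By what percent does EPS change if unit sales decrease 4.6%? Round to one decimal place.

-12.5%

Contribution at this volume is 61,220 × $138.58 = $8,483,867.60.
Subtracting fixed costs: EBIT = $8,483,867.60 − $3,055,100 = $5,428,767.60.
After interest of $2,314,088.00, pre-tax earnings = $3,114,679.60.
Degree of combined leverage = contribution ÷ (EBIT − I) = $8,483,867.60 ÷ $3,114,679.60 = 2.7238.
EPS therefore changes by 2.7238 × (-4.6%) = -12.5%.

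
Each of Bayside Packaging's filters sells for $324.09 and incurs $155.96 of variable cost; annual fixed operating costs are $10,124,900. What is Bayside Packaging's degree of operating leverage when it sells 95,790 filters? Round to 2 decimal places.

2.69

Total contribution margin = 95,790 × $168.13 = $16,105,172.70.
EBIT = $16,105,172.70 − $10,124,900 = $5,980,272.70.
So DOL = total CM / EBIT = $16,105,172.70 / $5,980,272.70 = 2.6930.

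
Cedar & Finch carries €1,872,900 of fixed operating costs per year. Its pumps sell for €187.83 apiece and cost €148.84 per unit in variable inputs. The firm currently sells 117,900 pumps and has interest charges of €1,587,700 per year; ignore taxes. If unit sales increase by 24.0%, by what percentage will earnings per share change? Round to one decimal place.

Total contribution margin = 117,900 × €38.99 = €4,596,921.00.
Operating income = contribution − fixed costs = €4,596,921.00 − €1,872,900 = €2,724,021.00.
Interest = €1,587,700.00, so EBIT − I = €1,136,321.00.
DCL = total CM / (EBIT − I) = €4,596,921.00 / €1,136,321.00 = 4.0454.
%ΔEPS = DCL × %ΔSales = 4.0454 × +24.0% = +97.1%.

+97.1%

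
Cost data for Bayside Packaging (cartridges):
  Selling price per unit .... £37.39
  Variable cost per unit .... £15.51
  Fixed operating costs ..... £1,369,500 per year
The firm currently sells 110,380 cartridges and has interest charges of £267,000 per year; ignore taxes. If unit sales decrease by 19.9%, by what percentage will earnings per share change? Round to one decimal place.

-61.7%

Total contribution margin = 110,380 × £21.88 = £2,415,114.40.
EBIT = £2,415,114.40 − £1,369,500 = £1,045,614.40.
Interest = £267,000.00, so EBIT − I = £778,614.40.
Degree of combined leverage = contribution ÷ (EBIT − I) = £2,415,114.40 ÷ £778,614.40 = 3.1018.
%ΔEPS = DCL × %ΔSales = 3.1018 × -19.9% = -61.7%.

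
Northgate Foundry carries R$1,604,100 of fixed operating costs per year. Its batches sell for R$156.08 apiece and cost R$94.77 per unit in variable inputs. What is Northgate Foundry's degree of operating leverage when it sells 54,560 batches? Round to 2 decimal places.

1.92

Contribution at this volume is 54,560 × R$61.31 = R$3,345,073.60.
Operating income = contribution − fixed costs = R$3,345,073.60 − R$1,604,100 = R$1,740,973.60.
DOL = contribution ÷ EBIT = R$3,345,073.60 ÷ R$1,740,973.60 = 1.9214.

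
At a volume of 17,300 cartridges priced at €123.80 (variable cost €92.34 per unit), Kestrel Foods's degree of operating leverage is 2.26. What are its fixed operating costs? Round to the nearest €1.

Total contribution margin = 17,300 × €31.46 = €544,258.00.
Since DOL = CM ÷ EBIT, EBIT = €544,258.00 ÷ 2.26 = €240,822.12.
And FC = contribution − EBIT = €544,258.00 − €240,822.12 = €303,436.

€303,436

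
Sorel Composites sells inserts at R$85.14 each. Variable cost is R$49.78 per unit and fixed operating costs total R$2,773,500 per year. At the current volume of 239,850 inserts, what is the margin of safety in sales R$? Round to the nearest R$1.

Contribution margin per unit = R$85.14 − R$49.78 = R$35.36. Break-even units = R$2,773,500 ÷ R$35.36 = 78,436.09; break-even revenue = 78,436.09 × R$85.14 = R$6,678,048.36.
Actual sales revenue = 239,850 × R$85.14 = R$20,420,829.00.
Margin of safety = R$20,420,829.00 − R$6,678,048.36 = R$13,742,781.

R$13,742,781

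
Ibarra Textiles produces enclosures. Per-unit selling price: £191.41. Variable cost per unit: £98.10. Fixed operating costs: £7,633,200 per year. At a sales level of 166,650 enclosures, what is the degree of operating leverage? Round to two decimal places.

1.96

Contribution at this volume is 166,650 × £93.31 = £15,550,111.50.
Subtracting fixed costs: EBIT = £15,550,111.50 − £7,633,200 = £7,916,911.50.
So DOL = total CM / EBIT = £15,550,111.50 / £7,916,911.50 = 1.9642.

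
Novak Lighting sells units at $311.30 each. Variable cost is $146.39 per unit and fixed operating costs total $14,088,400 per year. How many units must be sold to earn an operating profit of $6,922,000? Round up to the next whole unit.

127,406 units

Unit CM = price − variable cost = $311.30 − $146.39 = $164.91.
Need Q such that Q × $164.91 − $14,088,400 = $6,922,000, i.e. Q = $21,010,400 / $164.91 = 127,405.25 → 127,406.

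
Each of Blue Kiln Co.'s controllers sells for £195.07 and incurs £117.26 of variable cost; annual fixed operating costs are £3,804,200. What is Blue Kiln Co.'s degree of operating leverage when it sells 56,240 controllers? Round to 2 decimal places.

Contribution at this volume is 56,240 × £77.81 = £4,376,034.40.
Subtracting fixed costs: EBIT = £4,376,034.40 − £3,804,200 = £571,834.40.
DOL = contribution ÷ EBIT = £4,376,034.40 ÷ £571,834.40 = 7.6526.

7.65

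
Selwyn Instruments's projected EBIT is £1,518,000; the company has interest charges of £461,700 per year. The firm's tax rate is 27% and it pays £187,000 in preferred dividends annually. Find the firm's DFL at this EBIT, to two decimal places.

1.90

Annual interest charges come to £461,700.00.
Preferred dividends grossed up pre-tax: £187,000 / (1 − 0.27) = £256,164.38.
DFL = EBIT ÷ [EBIT − I − D_p/(1−t)] = £1,518,000 ÷ [£1,518,000 − £461,700.00 − £256,164.38] = £1,518,000 ÷ £800,135.62 = 1.8972.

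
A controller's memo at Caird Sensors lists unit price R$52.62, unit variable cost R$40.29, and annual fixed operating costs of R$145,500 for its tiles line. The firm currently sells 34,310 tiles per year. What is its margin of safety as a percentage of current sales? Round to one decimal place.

Unit CM = price − variable cost = R$52.62 − R$40.29 = R$12.33. Break-even units = R$145,500 ÷ R$12.33 = 11,800.49; break-even revenue = 11,800.49 × R$52.62 = R$620,941.61.
Actual sales revenue = 34,310 × R$52.62 = R$1,805,392.20.
Margin of safety = (R$1,805,392.20 − R$620,941.61) ÷ R$1,805,392.20 = 65.6%.

65.6%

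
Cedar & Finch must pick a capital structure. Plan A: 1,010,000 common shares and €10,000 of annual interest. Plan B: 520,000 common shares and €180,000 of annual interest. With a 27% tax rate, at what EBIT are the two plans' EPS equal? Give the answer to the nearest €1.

€360,408

Set EPS_A = EPS_B: (EBIT − €10,000)(1 − 0.27) ÷ 1,010,000 = (EBIT − €180,000)(1 − 0.27) ÷ 520,000.
The (1 − t) factor cancels: (EBIT − 10,000) × 520,000 = (EBIT − 180,000) × 1,010,000.
Solving, EBIT = (180,000·1,010,000 − 10,000·520,000) / (1,010,000 − 520,000) = 176,600,000,000 / 490,000 = 360,408.16.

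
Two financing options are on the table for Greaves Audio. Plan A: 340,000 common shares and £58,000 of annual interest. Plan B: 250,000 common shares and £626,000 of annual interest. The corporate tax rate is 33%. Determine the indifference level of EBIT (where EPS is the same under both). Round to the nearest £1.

Set EPS_A = EPS_B: (EBIT − £58,000)(1 − 0.33) ÷ 340,000 = (EBIT − £626,000)(1 − 0.33) ÷ 250,000.
The (1 − t) factor cancels: (EBIT − 58,000) × 250,000 = (EBIT − 626,000) × 340,000.
EBIT × (340,000 − 250,000) = 626,000 × 340,000 − 58,000 × 250,000 = 198,340,000,000, so EBIT = 198,340,000,000 ÷ 90,000 = 2,203,777.78.

£2,203,778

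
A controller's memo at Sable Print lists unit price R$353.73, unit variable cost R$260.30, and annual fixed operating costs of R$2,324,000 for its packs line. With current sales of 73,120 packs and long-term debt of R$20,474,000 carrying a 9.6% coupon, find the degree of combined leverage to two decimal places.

Contribution at this volume is 73,120 × R$93.43 = R$6,831,601.60.
EBIT = R$6,831,601.60 − R$2,324,000 = R$4,507,601.60. Interest = R$1,965,504.00, so EBIT − I = R$2,542,097.60.
Degree of total leverage = total CM / (EBIT − interest) = R$6,831,601.60 / R$2,542,097.60 = 2.6874.

2.69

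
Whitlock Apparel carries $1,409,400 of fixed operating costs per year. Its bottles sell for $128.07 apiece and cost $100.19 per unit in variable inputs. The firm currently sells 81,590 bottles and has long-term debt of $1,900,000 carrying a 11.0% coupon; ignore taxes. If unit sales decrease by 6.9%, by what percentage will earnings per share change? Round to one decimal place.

Total contribution margin = 81,590 × $27.88 = $2,274,729.20.
Subtracting fixed costs: EBIT = $2,274,729.20 − $1,409,400 = $865,329.20.
Interest = $209,000.00, so EBIT − I = $656,329.20.
DCL = total CM / (EBIT − I) = $2,274,729.20 / $656,329.20 = 3.4658.
%ΔEPS = DCL × %ΔSales = 3.4658 × -6.9% = -23.9%.

-23.9%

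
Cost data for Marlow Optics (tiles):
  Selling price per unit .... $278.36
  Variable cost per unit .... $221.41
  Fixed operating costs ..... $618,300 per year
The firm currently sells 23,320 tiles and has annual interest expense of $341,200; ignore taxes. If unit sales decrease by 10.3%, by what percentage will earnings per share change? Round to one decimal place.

Total contribution margin = 23,320 × $56.95 = $1,328,074.00.
Subtracting fixed costs: EBIT = $1,328,074.00 − $618,300 = $709,774.00.
Interest = $341,200.00, so EBIT − I = $368,574.00.
DCL = total CM / (EBIT − I) = $1,328,074.00 / $368,574.00 = 3.6033.
EPS therefore changes by 3.6033 × (-10.3%) = -37.1%.

-37.1%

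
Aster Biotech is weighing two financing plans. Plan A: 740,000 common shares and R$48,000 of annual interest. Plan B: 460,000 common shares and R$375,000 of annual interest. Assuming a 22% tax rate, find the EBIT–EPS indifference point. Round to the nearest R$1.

R$912,214

Set EPS_A = EPS_B: (EBIT − R$48,000)(1 − 0.22) ÷ 740,000 = (EBIT − R$375,000)(1 − 0.22) ÷ 460,000.
Cancelling (1 − t) and cross-multiplying: 460,000·(EBIT − 48,000) = 740,000·(EBIT − 375,000).
EBIT × (740,000 − 460,000) = 375,000 × 740,000 − 48,000 × 460,000 = 255,420,000,000, so EBIT = 255,420,000,000 ÷ 280,000 = 912,214.29.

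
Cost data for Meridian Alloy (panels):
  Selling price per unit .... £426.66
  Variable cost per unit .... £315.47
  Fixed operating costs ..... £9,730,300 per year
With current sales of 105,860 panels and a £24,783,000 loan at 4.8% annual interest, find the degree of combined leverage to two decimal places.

At 105,860 units, contribution = 105,860 × £111.19 = £11,770,573.40.
EBIT = £11,770,573.40 − £9,730,300 = £2,040,273.40. Interest = £1,189,584.00, so EBIT − I = £850,689.40.
Degree of total leverage = total CM / (EBIT − interest) = £11,770,573.40 / £850,689.40 = 13.8365.

13.84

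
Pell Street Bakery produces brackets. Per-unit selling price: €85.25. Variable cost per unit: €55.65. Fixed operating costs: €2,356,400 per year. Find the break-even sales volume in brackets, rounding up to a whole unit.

Unit CM = price − variable cost = €85.25 − €55.65 = €29.60.
Break-even volume = fixed costs ÷ CM per unit = €2,356,400 ÷ €29.60 = 79,608.11, so 79,609 brackets.

79,609 brackets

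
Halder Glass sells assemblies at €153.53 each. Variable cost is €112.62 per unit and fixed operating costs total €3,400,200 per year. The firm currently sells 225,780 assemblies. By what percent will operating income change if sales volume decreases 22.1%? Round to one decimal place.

-35.0%

Contribution at this volume is 225,780 × €40.91 = €9,236,659.80.
Operating income = contribution − fixed costs = €9,236,659.80 − €3,400,200 = €5,836,459.80.
So DOL = total CM / EBIT = €9,236,659.80 / €5,836,459.80 = 1.5826.
So EBIT moves 1.5826 × (-22.1%) = -35.0%.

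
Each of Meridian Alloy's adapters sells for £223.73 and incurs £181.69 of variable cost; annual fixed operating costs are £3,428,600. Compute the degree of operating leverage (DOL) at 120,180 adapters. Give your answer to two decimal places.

3.11

At 120,180 units, contribution = 120,180 × £42.04 = £5,052,367.20.
EBIT = £5,052,367.20 − £3,428,600 = £1,623,767.20.
Degree of operating leverage = £5,052,367.20 / £1,623,767.20 = 3.1115.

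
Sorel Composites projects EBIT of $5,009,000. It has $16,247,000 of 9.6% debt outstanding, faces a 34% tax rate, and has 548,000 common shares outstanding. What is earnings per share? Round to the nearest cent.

$4.15

Interest = $1,559,712.00, so EBT = $5,009,000 − $1,559,712.00 = $3,449,288.00.
Net income = $3,449,288.00 × (1 − 0.34) = $2,276,530.08.
EPS = $2,276,530.08 ÷ 548,000 = $4.15.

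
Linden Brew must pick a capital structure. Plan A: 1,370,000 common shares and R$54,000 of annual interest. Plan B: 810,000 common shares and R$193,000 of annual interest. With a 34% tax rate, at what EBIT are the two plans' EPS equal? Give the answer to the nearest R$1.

R$394,054

At indifference, (EBIT − 54,000)(1 − t)/1,370,000 = (EBIT − 193,000)(1 − t)/810,000.
Cancelling (1 − t) and cross-multiplying: 810,000·(EBIT − 54,000) = 1,370,000·(EBIT − 193,000).
Solving, EBIT = (193,000·1,370,000 − 54,000·810,000) / (1,370,000 − 810,000) = 220,670,000,000 / 560,000 = 394,053.57.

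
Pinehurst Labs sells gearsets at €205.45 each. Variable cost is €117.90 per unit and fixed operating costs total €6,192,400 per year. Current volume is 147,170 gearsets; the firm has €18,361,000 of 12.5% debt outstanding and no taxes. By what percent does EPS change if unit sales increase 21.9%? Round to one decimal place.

+64.2%

At 147,170 units, contribution = 147,170 × €87.55 = €12,884,733.50.
Operating income = contribution − fixed costs = €12,884,733.50 − €6,192,400 = €6,692,333.50.
Interest = €2,295,125.00, so EBIT − I = €4,397,208.50.
Degree of combined leverage = contribution ÷ (EBIT − I) = €12,884,733.50 ÷ €4,397,208.50 = 2.9302.
%ΔEPS = DCL × %ΔSales = 2.9302 × +21.9% = +64.2%.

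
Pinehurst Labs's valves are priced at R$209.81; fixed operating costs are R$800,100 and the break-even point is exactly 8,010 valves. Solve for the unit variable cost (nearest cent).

R$109.92

Contribution per unit must be FC / Q = R$800,100 / 8,010 = R$99.8876.
Variable cost per unit = R$209.81 − R$99.8876 = R$109.92.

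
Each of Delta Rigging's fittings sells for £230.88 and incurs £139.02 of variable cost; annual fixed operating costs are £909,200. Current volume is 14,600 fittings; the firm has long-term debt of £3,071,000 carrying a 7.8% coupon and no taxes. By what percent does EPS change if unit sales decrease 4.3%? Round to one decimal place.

Total contribution margin = 14,600 × £91.86 = £1,341,156.00.
EBIT = £1,341,156.00 − £909,200 = £431,956.00.
After interest of £239,538.00, pre-tax earnings = £192,418.00.
DCL = total CM / (EBIT − I) = £1,341,156.00 / £192,418.00 = 6.9700.
EPS therefore changes by 6.9700 × (-4.3%) = -30.0%.

-30.0%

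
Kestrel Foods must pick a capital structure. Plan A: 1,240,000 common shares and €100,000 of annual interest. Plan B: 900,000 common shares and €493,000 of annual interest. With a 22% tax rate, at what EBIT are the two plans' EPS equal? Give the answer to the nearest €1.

Set EPS_A = EPS_B: (EBIT − €100,000)(1 − 0.22) ÷ 1,240,000 = (EBIT − €493,000)(1 − 0.22) ÷ 900,000.
Cancelling (1 − t) and cross-multiplying: 900,000·(EBIT − 100,000) = 1,240,000·(EBIT − 493,000).
EBIT × (1,240,000 − 900,000) = 493,000 × 1,240,000 − 100,000 × 900,000 = 521,320,000,000, so EBIT = 521,320,000,000 ÷ 340,000 = 1,533,294.12.

€1,533,294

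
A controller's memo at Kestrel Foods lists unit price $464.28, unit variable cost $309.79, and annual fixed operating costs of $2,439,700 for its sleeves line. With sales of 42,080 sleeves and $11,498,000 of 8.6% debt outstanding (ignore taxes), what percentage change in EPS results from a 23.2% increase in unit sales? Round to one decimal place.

At 42,080 units, contribution = 42,080 × $154.49 = $6,500,939.20.
EBIT = $6,500,939.20 − $2,439,700 = $4,061,239.20.
After interest of $988,828.00, pre-tax earnings = $3,072,411.20.
DCL = total CM / (EBIT − I) = $6,500,939.20 / $3,072,411.20 = 2.1159.
%ΔEPS = DCL × %ΔSales = 2.1159 × +23.2% = +49.1%.

+49.1%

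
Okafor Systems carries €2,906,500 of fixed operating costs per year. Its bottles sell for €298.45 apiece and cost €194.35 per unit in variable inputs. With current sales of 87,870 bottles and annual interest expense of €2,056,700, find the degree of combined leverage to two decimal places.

Total contribution margin = 87,870 × €104.10 = €9,147,267.00.
Operating income = contribution − fixed costs = €9,147,267.00 − €2,906,500 = €6,240,767.00. Interest = €2,056,700.00, so EBIT − I = €4,184,067.00.
Degree of total leverage = total CM / (EBIT − interest) = €9,147,267.00 / €4,184,067.00 = 2.1862.

2.19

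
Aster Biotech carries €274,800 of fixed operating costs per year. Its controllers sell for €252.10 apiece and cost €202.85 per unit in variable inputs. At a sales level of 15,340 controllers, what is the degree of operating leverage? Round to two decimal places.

Contribution at this volume is 15,340 × €49.25 = €755,495.00.
Operating income = contribution − fixed costs = €755,495.00 − €274,800 = €480,695.00.
DOL = contribution ÷ EBIT = €755,495.00 ÷ €480,695.00 = 1.5717.

1.57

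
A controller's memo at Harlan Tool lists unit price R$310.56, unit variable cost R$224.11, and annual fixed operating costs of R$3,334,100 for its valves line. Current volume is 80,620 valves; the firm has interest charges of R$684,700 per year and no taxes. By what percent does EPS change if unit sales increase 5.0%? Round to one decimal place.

+11.8%

At 80,620 units, contribution = 80,620 × R$86.45 = R$6,969,599.00.
Operating income = contribution − fixed costs = R$6,969,599.00 − R$3,334,100 = R$3,635,499.00.
Interest = R$684,700.00, so EBIT − I = R$2,950,799.00.
Degree of combined leverage = contribution ÷ (EBIT − I) = R$6,969,599.00 ÷ R$2,950,799.00 = 2.3619.
%ΔEPS = DCL × %ΔSales = 2.3619 × +5.0% = +11.8%.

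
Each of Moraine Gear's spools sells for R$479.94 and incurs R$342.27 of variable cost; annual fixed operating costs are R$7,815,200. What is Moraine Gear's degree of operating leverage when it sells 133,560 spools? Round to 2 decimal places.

Total contribution margin = 133,560 × R$137.67 = R$18,387,205.20.
EBIT = R$18,387,205.20 − R$7,815,200 = R$10,572,005.20.
Degree of operating leverage = R$18,387,205.20 / R$10,572,005.20 = 1.7392.

1.74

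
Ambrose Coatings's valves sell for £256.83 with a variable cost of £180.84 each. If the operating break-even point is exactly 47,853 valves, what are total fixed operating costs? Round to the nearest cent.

£3,636,349.47

Each unit contributes £256.83 − £180.84 = £75.99.
Since BE = FC / CM, FC = 47,853 × £75.99 = £3,636,349.47.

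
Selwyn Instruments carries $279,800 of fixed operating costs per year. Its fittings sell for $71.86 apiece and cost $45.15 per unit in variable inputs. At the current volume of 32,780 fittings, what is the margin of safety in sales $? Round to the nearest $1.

Each unit contributes $71.86 − $45.15 = $26.71. Break-even units = $279,800 ÷ $26.71 = 10,475.48; break-even revenue = 10,475.48 × $71.86 = $752,767.80.
Actual sales revenue = 32,780 × $71.86 = $2,355,570.80.
Margin of safety = $2,355,570.80 − $752,767.80 = $1,602,803.

$1,602,803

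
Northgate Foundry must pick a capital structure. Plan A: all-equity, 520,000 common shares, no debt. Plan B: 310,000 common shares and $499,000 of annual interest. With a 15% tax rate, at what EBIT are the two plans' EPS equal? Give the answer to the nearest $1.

At indifference, (EBIT − 0)(1 − t)/520,000 = (EBIT − 499,000)(1 − t)/310,000.
The (1 − t) factor cancels: (EBIT − 0) × 310,000 = (EBIT − 499,000) × 520,000.
EBIT × (520,000 − 310,000) = 499,000 × 520,000 − 0 × 310,000 = 259,480,000,000, so EBIT = 259,480,000,000 ÷ 210,000 = 1,235,619.05.

$1,235,619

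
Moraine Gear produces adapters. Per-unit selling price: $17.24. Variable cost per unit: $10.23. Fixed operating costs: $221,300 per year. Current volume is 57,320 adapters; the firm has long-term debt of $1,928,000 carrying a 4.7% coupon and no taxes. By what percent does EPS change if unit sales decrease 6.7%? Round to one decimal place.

-29.9%

Total contribution margin = 57,320 × $7.01 = $401,813.20.
Subtracting fixed costs: EBIT = $401,813.20 − $221,300 = $180,513.20.
After interest of $90,616.00, pre-tax earnings = $89,897.20.
DCL = total CM / (EBIT − I) = $401,813.20 / $89,897.20 = 4.4697.
EPS therefore changes by 4.4697 × (-6.7%) = -29.9%.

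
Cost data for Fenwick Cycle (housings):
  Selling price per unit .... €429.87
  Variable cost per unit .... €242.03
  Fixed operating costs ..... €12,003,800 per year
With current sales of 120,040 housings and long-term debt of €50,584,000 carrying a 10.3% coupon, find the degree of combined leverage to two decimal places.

4.23

At 120,040 units, contribution = 120,040 × €187.84 = €22,548,313.60.
Operating income = contribution − fixed costs = €22,548,313.60 − €12,003,800 = €10,544,513.60. Interest = €5,210,152.00, so EBIT − I = €5,334,361.60.
DCL = contribution ÷ (EBIT − I) = €22,548,313.60 ÷ €5,334,361.60 = 4.2270.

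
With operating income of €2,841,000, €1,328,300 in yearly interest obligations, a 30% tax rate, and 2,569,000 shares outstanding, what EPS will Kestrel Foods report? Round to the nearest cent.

€0.41

Pre-tax income = €2,841,000 − €1,328,300.00 = €1,512,700.00.
Net income = €1,512,700.00 × (1 − 0.30) = €1,058,890.00.
Per share: €1,058,890.00 / 2,569,000 shares = €0.41.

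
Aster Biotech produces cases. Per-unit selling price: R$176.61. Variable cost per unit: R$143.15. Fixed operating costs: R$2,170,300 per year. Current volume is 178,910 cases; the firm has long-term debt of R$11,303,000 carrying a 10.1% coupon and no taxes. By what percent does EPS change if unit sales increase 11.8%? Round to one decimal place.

At 178,910 units, contribution = 178,910 × R$33.46 = R$5,986,328.60.
Operating income = contribution − fixed costs = R$5,986,328.60 − R$2,170,300 = R$3,816,028.60.
After interest of R$1,141,603.00, pre-tax earnings = R$2,674,425.60.
DCL = total CM / (EBIT − I) = R$5,986,328.60 / R$2,674,425.60 = 2.2384.
%ΔEPS = DCL × %ΔSales = 2.2384 × +11.8% = +26.4%.

+26.4%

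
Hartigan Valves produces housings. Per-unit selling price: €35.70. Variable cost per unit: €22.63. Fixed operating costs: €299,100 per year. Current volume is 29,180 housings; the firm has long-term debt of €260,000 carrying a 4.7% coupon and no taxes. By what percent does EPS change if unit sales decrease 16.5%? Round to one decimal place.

Total contribution margin = 29,180 × €13.07 = €381,382.60.
Operating income = contribution − fixed costs = €381,382.60 − €299,100 = €82,282.60.
After interest of €12,220.00, pre-tax earnings = €70,062.60.
DCL = total CM / (EBIT − I) = €381,382.60 / €70,062.60 = 5.4435.
EPS therefore changes by 5.4435 × (-16.5%) = -89.8%.

-89.8%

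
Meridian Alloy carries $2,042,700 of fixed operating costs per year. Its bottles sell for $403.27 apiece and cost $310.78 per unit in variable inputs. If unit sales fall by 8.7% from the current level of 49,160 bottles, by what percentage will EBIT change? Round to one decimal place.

-15.8%

Contribution at this volume is 49,160 × $92.49 = $4,546,808.40.
Subtracting fixed costs: EBIT = $4,546,808.40 − $2,042,700 = $2,504,108.40.
Degree of operating leverage = $4,546,808.40 / $2,504,108.40 = 1.8157.
Operating income changes by 1.8157 × -8.7% = -15.8%.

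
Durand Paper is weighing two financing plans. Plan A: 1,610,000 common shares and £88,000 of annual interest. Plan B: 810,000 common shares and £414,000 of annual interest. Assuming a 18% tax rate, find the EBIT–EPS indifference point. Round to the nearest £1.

£744,075

At indifference, (EBIT − 88,000)(1 − t)/1,610,000 = (EBIT − 414,000)(1 − t)/810,000.
Cancelling (1 − t) and cross-multiplying: 810,000·(EBIT − 88,000) = 1,610,000·(EBIT − 414,000).
Solving, EBIT = (414,000·1,610,000 − 88,000·810,000) / (1,610,000 − 810,000) = 595,260,000,000 / 800,000 = 744,075.00.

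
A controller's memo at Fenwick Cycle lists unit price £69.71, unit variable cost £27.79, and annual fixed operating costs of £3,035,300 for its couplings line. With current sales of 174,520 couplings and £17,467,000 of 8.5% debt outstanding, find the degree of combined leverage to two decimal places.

Contribution at this volume is 174,520 × £41.92 = £7,315,878.40.
Operating income = contribution − fixed costs = £7,315,878.40 − £3,035,300 = £4,280,578.40. Interest = £1,484,695.00.
DOL = £7,315,878.40 ÷ £4,280,578.40 = 1.7091; DFL = £4,280,578.40 ÷ £2,795,883.40 = 1.5310.
Combined leverage = 1.7091 × 1.5310 = 2.6166.

2.62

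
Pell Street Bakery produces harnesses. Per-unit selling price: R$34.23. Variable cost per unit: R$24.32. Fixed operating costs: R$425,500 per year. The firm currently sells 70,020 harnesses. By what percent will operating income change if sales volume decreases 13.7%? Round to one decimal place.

Total contribution margin = 70,020 × R$9.91 = R$693,898.20.
EBIT = R$693,898.20 − R$425,500 = R$268,398.20.
Degree of operating leverage = R$693,898.20 / R$268,398.20 = 2.5853.
%ΔEBIT = DOL × %ΔSales = 2.5853 × -13.7% = -35.4%.

-35.4%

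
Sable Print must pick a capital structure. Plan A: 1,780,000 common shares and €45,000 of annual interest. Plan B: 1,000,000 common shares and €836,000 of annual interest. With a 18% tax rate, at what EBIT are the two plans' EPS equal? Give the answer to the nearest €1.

€1,850,103

Set EPS_A = EPS_B: (EBIT − €45,000)(1 − 0.18) ÷ 1,780,000 = (EBIT − €836,000)(1 − 0.18) ÷ 1,000,000.
Cancelling (1 − t) and cross-multiplying: 1,000,000·(EBIT − 45,000) = 1,780,000·(EBIT − 836,000).
Solving, EBIT = (836,000·1,780,000 − 45,000·1,000,000) / (1,780,000 − 1,000,000) = 1,443,080,000,000 / 780,000 = 1,850,102.56.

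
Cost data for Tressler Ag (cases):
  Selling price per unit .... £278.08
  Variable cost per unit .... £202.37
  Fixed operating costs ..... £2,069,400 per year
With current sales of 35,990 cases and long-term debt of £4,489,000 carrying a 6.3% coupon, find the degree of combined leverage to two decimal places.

At 35,990 units, contribution = 35,990 × £75.71 = £2,724,802.90.
Subtracting fixed costs: EBIT = £2,724,802.90 − £2,069,400 = £655,402.90. Interest = £282,807.00, so EBIT − I = £372,595.90.
Degree of total leverage = total CM / (EBIT − interest) = £2,724,802.90 / £372,595.90 = 7.3130.

7.31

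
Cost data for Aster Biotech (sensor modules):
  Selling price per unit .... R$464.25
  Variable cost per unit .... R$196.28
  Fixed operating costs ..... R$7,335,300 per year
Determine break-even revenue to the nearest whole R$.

CM per unit = R$464.25 − R$196.28 = R$267.97; CM ratio = R$267.97 / R$464.25 = 0.5772.
Break-even sales = FC ÷ CM ratio = R$7,335,300 × R$464.25 / R$267.97 = R$12,708,188.

R$12,708,188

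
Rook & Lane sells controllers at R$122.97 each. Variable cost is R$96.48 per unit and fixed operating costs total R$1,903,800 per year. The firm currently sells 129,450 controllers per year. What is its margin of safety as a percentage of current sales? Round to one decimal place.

Each unit contributes R$122.97 − R$96.48 = R$26.49. Break-even units = R$1,903,800 ÷ R$26.49 = 71,868.63; break-even revenue = 71,868.63 × R$122.97 = R$8,837,685.39.
Actual sales revenue = 129,450 × R$122.97 = R$15,918,466.50.
Margin of safety = (R$15,918,466.50 − R$8,837,685.39) ÷ R$15,918,466.50 = 44.5%.

44.5%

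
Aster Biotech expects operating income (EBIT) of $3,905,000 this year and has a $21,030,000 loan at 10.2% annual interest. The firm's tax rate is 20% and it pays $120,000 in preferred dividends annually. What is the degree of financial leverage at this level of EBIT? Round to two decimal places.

Interest = $2,145,060.00.
Preferred dividends grossed up pre-tax: $120,000 / (1 − 0.20) = $150,000.00.
DFL = EBIT ÷ [EBIT − I − D_p/(1−t)] = $3,905,000 ÷ [$3,905,000 − $2,145,060.00 − $150,000.00] = $3,905,000 ÷ $1,609,940.00 = 2.4256.

2.43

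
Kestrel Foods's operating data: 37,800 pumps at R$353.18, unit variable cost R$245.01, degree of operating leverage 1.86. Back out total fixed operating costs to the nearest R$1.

R$1,890,532

At 37,800 units, contribution = 37,800 × R$108.17 = R$4,088,826.00.
DOL = contribution / EBIT, so EBIT = R$4,088,826.00 / 1.86 = R$2,198,293.55.
Fixed costs = CM − EBIT = R$4,088,826.00 − R$2,198,293.55 = R$1,890,532.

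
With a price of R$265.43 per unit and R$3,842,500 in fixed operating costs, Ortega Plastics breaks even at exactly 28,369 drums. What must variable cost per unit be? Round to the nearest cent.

R$129.98

Contribution per unit must be FC / Q = R$3,842,500 / 28,369 = R$135.4471.
Variable cost per unit = R$265.43 − R$135.4471 = R$129.98.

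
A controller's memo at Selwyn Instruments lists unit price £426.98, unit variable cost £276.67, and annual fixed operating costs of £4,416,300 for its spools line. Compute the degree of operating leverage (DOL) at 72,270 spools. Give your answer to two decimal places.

1.69

Contribution at this volume is 72,270 × £150.31 = £10,862,903.70.
EBIT = £10,862,903.70 − £4,416,300 = £6,446,603.70.
DOL = contribution ÷ EBIT = £10,862,903.70 ÷ £6,446,603.70 = 1.6851.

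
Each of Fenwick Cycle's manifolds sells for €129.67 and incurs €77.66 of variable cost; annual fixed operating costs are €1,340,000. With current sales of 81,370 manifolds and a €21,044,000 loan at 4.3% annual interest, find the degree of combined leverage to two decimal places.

2.13

At 81,370 units, contribution = 81,370 × €52.01 = €4,232,053.70.
Operating income = contribution − fixed costs = €4,232,053.70 − €1,340,000 = €2,892,053.70. Interest = €904,892.00.
DOL = €4,232,053.70 ÷ €2,892,053.70 = 1.4633; DFL = €2,892,053.70 ÷ €1,987,161.70 = 1.4554.
DCL = DOL × DFL = 1.4633 × 1.4554 = 2.1297.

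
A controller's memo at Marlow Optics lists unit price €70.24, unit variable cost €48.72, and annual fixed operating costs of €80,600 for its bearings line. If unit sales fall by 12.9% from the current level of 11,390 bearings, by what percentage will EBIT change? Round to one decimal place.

Total contribution margin = 11,390 × €21.52 = €245,112.80.
EBIT = €245,112.80 − €80,600 = €164,512.80.
DOL = contribution ÷ EBIT = €245,112.80 ÷ €164,512.80 = 1.4899.
So EBIT moves 1.4899 × (-12.9%) = -19.2%.

-19.2%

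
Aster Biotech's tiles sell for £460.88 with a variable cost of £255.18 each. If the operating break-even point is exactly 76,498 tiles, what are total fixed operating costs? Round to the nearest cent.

Contribution margin per unit = £460.88 − £255.18 = £205.70.
Since BE = FC / CM, FC = 76,498 × £205.70 = £15,735,638.60.

£15,735,638.60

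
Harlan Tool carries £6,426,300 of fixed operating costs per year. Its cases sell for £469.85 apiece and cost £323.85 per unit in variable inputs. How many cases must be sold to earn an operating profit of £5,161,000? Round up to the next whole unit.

79,366 cases

Each unit contributes £469.85 − £323.85 = £146.00.
Required volume = (fixed costs + target profit) ÷ CM = (£6,426,300 + £5,161,000) ÷ £146.00 = 79,365.07, so 79,366 cases.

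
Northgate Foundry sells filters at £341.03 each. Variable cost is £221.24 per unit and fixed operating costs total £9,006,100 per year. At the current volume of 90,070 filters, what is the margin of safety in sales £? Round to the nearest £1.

£5,077,117

Unit CM = price − variable cost = £341.03 − £221.24 = £119.79. Break-even units = £9,006,100 ÷ £119.79 = 75,182.40; break-even revenue = 75,182.40 × £341.03 = £25,639,454.74.
Current sales = 90,070 × £341.03 = £30,716,572.10.
Margin of safety = £30,716,572.10 − £25,639,454.74 = £5,077,117.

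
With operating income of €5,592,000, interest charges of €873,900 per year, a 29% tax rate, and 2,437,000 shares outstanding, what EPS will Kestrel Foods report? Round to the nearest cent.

€1.37

Pre-tax income = €5,592,000 − €873,900.00 = €4,718,100.00.
Net income = €4,718,100.00 × (1 − 0.29) = €3,349,851.00.
EPS = €3,349,851.00 ÷ 2,437,000 = €1.37.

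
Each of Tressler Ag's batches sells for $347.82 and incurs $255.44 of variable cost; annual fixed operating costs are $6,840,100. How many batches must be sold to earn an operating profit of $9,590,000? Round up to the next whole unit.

Each unit contributes $347.82 − $255.44 = $92.38.
Required volume = (fixed costs + target profit) ÷ CM = ($6,840,100 + $9,590,000) ÷ $92.38 = 177,853.43, so 177,854 batches.

177,854 batches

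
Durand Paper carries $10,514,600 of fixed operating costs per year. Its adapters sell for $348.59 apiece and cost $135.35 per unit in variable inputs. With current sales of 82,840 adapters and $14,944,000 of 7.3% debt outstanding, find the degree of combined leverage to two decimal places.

2.92

Contribution at this volume is 82,840 × $213.24 = $17,664,801.60.
Operating income = contribution − fixed costs = $17,664,801.60 − $10,514,600 = $7,150,201.60. Interest = $1,090,912.00.
DOL = $17,664,801.60 ÷ $7,150,201.60 = 2.4705; DFL = $7,150,201.60 ÷ $6,059,289.60 = 1.1800.
Combined leverage = 2.4705 × 1.1800 = 2.9152.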